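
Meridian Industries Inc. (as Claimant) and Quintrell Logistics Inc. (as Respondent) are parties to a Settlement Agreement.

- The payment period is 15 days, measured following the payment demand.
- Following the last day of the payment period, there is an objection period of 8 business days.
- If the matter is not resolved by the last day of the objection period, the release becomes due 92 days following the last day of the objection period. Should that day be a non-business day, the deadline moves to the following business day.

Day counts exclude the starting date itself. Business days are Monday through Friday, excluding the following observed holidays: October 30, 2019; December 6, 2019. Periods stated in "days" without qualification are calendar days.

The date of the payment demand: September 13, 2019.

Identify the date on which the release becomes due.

Adding 15 calendar days to September 13, 2019 gives September 28, 2019, which is the last day of the payment period.
The last day of the objection period: counting 8 business days from Saturday, September 28, 2019 (Sep 30, Oct 1, Oct 2, Oct 3, Oct 4, Oct 7, Oct 8, Oct 9, skipping weekends) reaches Wednesday, October 9, 2019.
Adding 92 calendar days to October 9, 2019 gives January 9, 2020, which is the date on which the release becomes due. January 9, 2020 is a Thursday and is not a listed holiday, so no roll-forward applies.

January 9, 2020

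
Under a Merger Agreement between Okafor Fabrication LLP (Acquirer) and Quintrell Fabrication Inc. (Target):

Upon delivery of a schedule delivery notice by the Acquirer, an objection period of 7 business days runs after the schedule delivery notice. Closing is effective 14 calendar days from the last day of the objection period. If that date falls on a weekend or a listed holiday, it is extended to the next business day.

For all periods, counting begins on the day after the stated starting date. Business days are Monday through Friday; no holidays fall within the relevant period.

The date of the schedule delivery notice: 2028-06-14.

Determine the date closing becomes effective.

The last day of the objection period: counting 7 business days from Wednesday, 2028-06-14 (Jun 15, Jun 16, Jun 19, Jun 20, Jun 21, Jun 22, Jun 23, skipping weekends) reaches Friday, 2028-06-23.
Adding 14 calendar days to 2028-06-23 gives 2028-07-07, which is the date closing becomes effective. 2028-07-07 is a Friday, so no roll-forward applies.

2028-07-07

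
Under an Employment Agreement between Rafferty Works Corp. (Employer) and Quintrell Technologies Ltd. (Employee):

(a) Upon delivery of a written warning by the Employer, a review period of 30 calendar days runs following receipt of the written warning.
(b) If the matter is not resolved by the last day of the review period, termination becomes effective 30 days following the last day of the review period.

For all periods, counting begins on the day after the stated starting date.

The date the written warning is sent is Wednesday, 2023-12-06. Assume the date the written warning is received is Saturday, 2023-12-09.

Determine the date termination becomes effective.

2024-02-07

The last day of the review period: 30 calendar days after 2023-12-09 is 2024-01-08.
Adding 30 calendar days to 2024-01-08 gives 2024-02-07, which is the date termination becomes effective.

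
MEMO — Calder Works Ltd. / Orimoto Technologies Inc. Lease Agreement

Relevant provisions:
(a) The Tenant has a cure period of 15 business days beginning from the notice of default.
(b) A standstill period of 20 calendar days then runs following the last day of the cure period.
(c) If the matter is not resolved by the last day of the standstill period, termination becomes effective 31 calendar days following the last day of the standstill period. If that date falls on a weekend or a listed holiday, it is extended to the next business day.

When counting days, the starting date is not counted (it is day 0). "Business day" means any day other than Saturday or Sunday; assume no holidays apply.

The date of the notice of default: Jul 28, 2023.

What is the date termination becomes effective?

The last day of the cure period: 15 business days after Friday, Jul 28, 2023, skipping weekends — Jul 31, Aug 1, Aug 2, Aug 3, …, Aug 16, Aug 17, Aug 18 — lands on Friday, Aug 18, 2023.
The last day of the standstill period: 20 calendar days after Aug 18, 2023 is Sep 7, 2023.
The date termination becomes effective: 31 calendar days after Sep 7, 2023 is Oct 8, 2023. That falls on a Sunday, so it rolls to the next business day, Monday, Oct 9, 2023.

Oct 9, 2023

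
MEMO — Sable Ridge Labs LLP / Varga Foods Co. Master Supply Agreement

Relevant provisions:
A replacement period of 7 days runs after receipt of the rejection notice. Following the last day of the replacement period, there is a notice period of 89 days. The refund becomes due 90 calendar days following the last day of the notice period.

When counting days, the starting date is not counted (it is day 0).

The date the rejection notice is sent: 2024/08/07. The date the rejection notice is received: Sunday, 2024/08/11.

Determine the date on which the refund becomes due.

Adding 7 calendar days to 2024/08/11 gives 2024/08/18, which is the last day of the replacement period.
The last day of the notice period: 2024/08/18 + 89 days = 2024/11/15.
The date on which the refund becomes due: 2024/11/15 + 90 days = 2025/02/13.

2025/02/13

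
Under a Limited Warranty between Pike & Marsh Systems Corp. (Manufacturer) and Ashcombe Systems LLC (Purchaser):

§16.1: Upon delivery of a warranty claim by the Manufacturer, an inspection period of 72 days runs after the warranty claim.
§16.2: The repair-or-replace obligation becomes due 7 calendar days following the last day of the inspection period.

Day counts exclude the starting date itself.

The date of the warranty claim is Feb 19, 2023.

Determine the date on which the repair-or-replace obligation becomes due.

May 9, 2023

Adding 72 calendar days to Feb 19, 2023 gives May 2, 2023, which is the last day of the inspection period.
The date on which the repair-or-replace obligation becomes due: May 2, 2023 + 7 days = May 9, 2023.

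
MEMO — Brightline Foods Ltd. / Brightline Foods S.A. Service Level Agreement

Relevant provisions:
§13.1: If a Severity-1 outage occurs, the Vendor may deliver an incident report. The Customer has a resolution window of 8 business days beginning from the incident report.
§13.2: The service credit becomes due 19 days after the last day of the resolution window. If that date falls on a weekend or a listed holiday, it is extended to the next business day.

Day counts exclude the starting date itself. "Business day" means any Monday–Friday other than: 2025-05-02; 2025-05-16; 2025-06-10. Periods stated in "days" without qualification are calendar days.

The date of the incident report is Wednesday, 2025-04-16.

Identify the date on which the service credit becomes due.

From Wednesday, 2025-04-16, 8 business days (Apr 17, Apr 18, Apr 21, Apr 22, Apr 23, Apr 24, Apr 25, Apr 28, skipping weekends) brings us to Monday, 2025-04-28, which is the last day of the resolution window.
The date on which the service credit becomes due: 2025-04-28 + 19 days = 2025-05-17. That falls on a Saturday, so it rolls to the next business day, Monday, 2025-05-19.

2025-05-19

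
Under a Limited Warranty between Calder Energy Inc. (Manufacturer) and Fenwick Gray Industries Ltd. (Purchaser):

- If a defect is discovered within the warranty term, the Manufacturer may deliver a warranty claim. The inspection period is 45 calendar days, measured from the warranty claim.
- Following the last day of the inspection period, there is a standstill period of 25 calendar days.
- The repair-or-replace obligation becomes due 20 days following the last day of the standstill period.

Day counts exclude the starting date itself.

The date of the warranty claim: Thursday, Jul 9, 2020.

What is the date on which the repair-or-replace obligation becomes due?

The last day of the inspection period: 45 calendar days after Jul 9, 2020 is Aug 23, 2020.
Adding 25 calendar days to Aug 23, 2020 gives Sep 17, 2020, which is the last day of the standstill period.
Adding 20 calendar days to Sep 17, 2020 gives Oct 7, 2020, which is the date on which the repair-or-replace obligation becomes due.

Oct 7, 2020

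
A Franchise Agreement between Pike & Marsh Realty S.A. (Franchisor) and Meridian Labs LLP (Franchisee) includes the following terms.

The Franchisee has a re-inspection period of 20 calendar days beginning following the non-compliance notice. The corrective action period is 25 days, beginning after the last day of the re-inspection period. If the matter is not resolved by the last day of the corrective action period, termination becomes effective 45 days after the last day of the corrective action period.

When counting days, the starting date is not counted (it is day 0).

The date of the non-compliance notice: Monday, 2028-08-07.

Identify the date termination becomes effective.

2028-11-05

The last day of the re-inspection period: 20 calendar days after 2028-08-07 is 2028-08-27.
Adding 25 calendar days to 2028-08-27 gives 2028-09-21, which is the last day of the corrective action period.
Adding 45 calendar days to 2028-09-21 gives 2028-11-05, which is the date termination becomes effective.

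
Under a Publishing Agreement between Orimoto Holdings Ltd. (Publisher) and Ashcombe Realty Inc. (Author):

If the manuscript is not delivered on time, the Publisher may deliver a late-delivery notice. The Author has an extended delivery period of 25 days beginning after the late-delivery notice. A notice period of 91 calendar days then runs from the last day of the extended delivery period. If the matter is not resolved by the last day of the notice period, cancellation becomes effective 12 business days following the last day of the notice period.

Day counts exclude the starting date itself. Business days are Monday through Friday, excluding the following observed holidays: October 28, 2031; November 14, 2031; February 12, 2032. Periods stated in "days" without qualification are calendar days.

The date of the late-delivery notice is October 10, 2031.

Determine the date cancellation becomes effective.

February 20, 2032

Adding 25 calendar days to October 10, 2031 gives November 4, 2031, which is the last day of the extended delivery period.
The last day of the notice period: 91 calendar days after November 4, 2031 is February 3, 2032.
The date cancellation becomes effective: counting 12 business days from Tuesday, February 3, 2032 (Feb 4, Feb 5, Feb 6, Feb 9, …, Feb 18, Feb 19, Feb 20, skipping weekends and the listed holiday on Feb 12) reaches Friday, February 20, 2032.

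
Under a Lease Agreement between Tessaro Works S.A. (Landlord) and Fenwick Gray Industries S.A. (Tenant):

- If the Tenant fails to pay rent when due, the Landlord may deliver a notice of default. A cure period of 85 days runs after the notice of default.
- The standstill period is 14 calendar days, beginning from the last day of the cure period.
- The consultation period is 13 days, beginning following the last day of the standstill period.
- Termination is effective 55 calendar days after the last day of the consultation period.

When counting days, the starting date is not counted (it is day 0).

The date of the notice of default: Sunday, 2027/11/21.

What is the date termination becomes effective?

2028/05/06

The last day of the cure period: 85 calendar days after 2027/11/21 is 2028/02/14.
The last day of the standstill period: 2028/02/14 + 14 days = 2028/02/28.
The last day of the consultation period: 2028/02/28 + 13 days = 2028/03/12.
Adding 55 calendar days to 2028/03/12 gives 2028/05/06, which is the date termination becomes effective.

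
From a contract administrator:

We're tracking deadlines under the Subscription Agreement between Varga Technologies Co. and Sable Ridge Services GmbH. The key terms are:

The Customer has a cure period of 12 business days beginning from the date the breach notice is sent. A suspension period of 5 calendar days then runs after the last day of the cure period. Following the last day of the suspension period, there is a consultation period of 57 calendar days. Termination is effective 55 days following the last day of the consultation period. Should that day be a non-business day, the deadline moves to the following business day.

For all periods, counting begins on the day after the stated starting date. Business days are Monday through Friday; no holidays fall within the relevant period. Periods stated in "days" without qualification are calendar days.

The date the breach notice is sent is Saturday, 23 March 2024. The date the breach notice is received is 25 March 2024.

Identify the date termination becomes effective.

The last day of the cure period: counting 12 business days from Saturday, 23 March 2024 (Mar 25, Mar 26, Mar 27, Mar 28, …, Apr 5, Apr 8, Apr 9, skipping weekends) reaches Tuesday, 9 April 2024.
Adding 5 calendar days to 9 April 2024 gives 14 April 2024, which is the last day of the suspension period.
The last day of the consultation period: 57 calendar days after 14 April 2024 is 10 June 2024.
The date termination becomes effective: 55 calendar days after 10 June 2024 is 4 August 2024. That falls on a Sunday, so it rolls to the next business day, Monday, 5 August 2024.

5 August 2024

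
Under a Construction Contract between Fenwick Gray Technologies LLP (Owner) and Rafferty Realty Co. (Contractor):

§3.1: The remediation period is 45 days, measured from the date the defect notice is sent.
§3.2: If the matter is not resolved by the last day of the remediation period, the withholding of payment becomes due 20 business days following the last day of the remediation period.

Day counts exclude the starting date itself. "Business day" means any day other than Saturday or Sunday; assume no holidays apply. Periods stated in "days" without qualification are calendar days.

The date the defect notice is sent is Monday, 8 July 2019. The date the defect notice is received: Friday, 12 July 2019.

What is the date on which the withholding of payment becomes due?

Adding 45 calendar days to 8 July 2019 gives 22 August 2019, which is the last day of the remediation period.
The date on which the withholding of payment becomes due: 20 business days after Thursday, 22 August 2019, skipping weekends — Aug 23, Aug 26, Aug 27, Aug 28, …, Sep 17, Sep 18, Sep 19 — lands on Thursday, 19 September 2019.

19 September 2019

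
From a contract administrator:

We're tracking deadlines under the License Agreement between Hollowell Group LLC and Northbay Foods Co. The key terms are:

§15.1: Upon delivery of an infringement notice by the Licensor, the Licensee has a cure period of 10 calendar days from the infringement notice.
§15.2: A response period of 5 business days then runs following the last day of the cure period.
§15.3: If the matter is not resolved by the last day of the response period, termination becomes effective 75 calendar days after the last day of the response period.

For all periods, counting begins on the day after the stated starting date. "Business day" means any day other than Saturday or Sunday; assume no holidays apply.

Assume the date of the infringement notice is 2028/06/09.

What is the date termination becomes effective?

The last day of the cure period: 10 calendar days after 2028/06/09 is 2028/06/19.
The last day of the response period: counting 5 business days from Monday, 2028/06/19 (Jun 20, Jun 21, Jun 22, Jun 23, Jun 26, skipping weekends) reaches Monday, 2028/06/26.
The date termination becomes effective: 2028/06/26 + 75 days = 2028/09/09.

2028/09/09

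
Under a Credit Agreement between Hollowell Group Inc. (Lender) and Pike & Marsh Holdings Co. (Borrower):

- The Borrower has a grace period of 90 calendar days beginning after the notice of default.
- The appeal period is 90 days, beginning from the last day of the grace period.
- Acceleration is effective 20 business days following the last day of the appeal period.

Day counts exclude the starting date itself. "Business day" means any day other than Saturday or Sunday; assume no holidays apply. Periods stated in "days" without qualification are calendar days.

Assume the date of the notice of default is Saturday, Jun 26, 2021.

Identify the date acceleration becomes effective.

Jan 20, 2022

The last day of the grace period: Jun 26, 2021 + 90 days = Sep 24, 2021.
Adding 90 calendar days to Sep 24, 2021 gives Dec 23, 2021, which is the last day of the appeal period.
From Thursday, Dec 23, 2021, 20 business days (Dec 24, Dec 27, Dec 28, Dec 29, …, Jan 18, Jan 19, Jan 20, skipping weekends) brings us to Thursday, Jan 20, 2022, which is the date acceleration becomes effective.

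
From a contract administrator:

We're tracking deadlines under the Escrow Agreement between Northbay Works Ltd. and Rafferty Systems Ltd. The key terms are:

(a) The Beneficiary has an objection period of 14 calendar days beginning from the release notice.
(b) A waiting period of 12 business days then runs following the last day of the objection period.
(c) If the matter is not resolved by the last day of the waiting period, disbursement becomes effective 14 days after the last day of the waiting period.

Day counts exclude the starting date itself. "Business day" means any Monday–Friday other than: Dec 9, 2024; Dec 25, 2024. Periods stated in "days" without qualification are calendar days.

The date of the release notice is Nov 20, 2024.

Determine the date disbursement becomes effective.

Jan 6, 2025

The last day of the objection period: Nov 20, 2024 + 14 days = Dec 4, 2024.
The last day of the waiting period: 12 business days after Wednesday, Dec 4, 2024, skipping weekends and the listed holiday on Dec 9 — Dec 5, Dec 6, Dec 10, Dec 11, …, Dec 19, Dec 20, Dec 23 — lands on Monday, Dec 23, 2024.
The date disbursement becomes effective: Dec 23, 2024 + 14 days = Jan 6, 2025.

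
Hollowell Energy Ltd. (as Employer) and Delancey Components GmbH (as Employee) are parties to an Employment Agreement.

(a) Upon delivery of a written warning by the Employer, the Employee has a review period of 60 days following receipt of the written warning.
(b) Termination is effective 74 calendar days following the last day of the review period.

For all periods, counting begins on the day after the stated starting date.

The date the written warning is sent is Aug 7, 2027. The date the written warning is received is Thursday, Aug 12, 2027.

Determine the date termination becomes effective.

The last day of the review period: Aug 12, 2027 + 60 days = Oct 11, 2027.
The date termination becomes effective: 74 calendar days after Oct 11, 2027 is Dec 24, 2027.

Dec 24, 2027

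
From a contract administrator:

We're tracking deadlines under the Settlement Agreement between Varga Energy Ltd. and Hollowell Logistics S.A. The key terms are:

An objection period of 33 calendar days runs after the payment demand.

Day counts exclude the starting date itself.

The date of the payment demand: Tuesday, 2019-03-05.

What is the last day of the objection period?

The last day of the objection period: 2019-03-05 + 33 days = 2019-04-07.

2019-04-07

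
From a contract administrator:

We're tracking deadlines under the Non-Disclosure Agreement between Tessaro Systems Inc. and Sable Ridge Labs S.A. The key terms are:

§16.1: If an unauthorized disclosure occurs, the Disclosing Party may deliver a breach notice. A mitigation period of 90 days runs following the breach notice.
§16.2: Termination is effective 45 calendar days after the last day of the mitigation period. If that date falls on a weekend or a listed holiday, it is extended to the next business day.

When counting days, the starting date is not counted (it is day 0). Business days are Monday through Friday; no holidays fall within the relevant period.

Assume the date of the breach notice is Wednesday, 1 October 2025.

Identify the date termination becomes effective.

13 February 2026

Adding 90 calendar days to 1 October 2025 gives 30 December 2025, which is the last day of the mitigation period.
Adding 45 calendar days to 30 December 2025 gives 13 February 2026, which is the date termination becomes effective. 13 February 2026 is a Friday, so no roll-forward applies.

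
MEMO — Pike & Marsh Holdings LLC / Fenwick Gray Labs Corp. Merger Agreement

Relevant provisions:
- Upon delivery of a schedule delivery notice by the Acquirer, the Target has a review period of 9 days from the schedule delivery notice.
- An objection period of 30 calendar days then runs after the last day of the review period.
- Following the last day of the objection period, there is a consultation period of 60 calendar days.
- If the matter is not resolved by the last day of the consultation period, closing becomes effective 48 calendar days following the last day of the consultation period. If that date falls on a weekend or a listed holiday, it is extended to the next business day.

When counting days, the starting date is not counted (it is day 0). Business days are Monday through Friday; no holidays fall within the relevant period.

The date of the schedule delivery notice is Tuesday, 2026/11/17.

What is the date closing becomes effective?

Adding 9 calendar days to 2026/11/17 gives 2026/11/26, which is the last day of the review period.
The last day of the objection period: 2026/11/26 + 30 days = 2026/12/26.
The last day of the consultation period: 2026/12/26 + 60 days = 2027/02/24.
Adding 48 calendar days to 2027/02/24 gives 2027/04/13, which is the date closing becomes effective. 2027/04/13 is a Tuesday, so no roll-forward applies.

2027/04/13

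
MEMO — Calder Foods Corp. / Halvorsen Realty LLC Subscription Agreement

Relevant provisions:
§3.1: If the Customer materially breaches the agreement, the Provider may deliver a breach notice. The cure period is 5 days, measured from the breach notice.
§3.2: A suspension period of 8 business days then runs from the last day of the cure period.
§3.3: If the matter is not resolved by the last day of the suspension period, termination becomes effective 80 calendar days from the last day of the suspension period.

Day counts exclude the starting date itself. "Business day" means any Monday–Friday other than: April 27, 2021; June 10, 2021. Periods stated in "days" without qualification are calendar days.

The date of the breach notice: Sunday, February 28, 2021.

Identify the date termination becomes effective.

The last day of the cure period: 5 calendar days after February 28, 2021 is March 5, 2021.
From Friday, March 5, 2021, 8 business days (Mar 8, Mar 9, Mar 10, Mar 11, Mar 12, Mar 15, Mar 16, Mar 17, skipping weekends) brings us to Wednesday, March 17, 2021, which is the last day of the suspension period.
The date termination becomes effective: March 17, 2021 + 80 days = June 5, 2021.

June 5, 2021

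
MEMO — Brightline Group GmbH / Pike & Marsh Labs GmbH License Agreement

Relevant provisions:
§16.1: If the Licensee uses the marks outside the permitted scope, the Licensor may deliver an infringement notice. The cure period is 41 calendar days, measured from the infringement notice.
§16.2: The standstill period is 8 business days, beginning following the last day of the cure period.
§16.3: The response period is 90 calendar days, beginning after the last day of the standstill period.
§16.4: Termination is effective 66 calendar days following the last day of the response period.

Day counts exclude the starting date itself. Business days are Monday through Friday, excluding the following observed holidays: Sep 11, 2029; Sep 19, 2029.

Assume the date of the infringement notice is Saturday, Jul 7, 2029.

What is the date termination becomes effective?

Feb 1, 2030

Adding 41 calendar days to Jul 7, 2029 gives Aug 17, 2029, which is the last day of the cure period.
The last day of the standstill period: counting 8 business days from Friday, Aug 17, 2029 (Aug 20, Aug 21, Aug 22, Aug 23, Aug 24, Aug 27, Aug 28, Aug 29, skipping weekends) reaches Wednesday, Aug 29, 2029.
The last day of the response period: Aug 29, 2029 + 90 days = Nov 27, 2029.
Adding 66 calendar days to Nov 27, 2029 gives Feb 1, 2030, which is the date termination becomes effective.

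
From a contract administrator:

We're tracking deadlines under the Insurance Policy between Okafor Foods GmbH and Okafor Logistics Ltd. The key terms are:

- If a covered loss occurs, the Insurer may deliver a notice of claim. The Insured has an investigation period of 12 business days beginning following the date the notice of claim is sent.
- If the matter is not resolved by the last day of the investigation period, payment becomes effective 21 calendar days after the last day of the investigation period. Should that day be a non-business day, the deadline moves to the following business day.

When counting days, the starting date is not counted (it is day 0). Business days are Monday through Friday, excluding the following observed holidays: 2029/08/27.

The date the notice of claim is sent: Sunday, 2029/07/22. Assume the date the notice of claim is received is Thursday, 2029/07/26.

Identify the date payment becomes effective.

2029/08/28

The last day of the investigation period: 12 business days after Sunday, 2029/07/22, skipping weekends — Jul 23, Jul 24, Jul 25, Jul 26, …, Aug 3, Aug 6, Aug 7 — lands on Tuesday, 2029/08/07.
The date payment becomes effective: 2029/08/07 + 21 days = 2029/08/28. 2029/08/28 is a Tuesday and is not a listed holiday, so no roll-forward applies.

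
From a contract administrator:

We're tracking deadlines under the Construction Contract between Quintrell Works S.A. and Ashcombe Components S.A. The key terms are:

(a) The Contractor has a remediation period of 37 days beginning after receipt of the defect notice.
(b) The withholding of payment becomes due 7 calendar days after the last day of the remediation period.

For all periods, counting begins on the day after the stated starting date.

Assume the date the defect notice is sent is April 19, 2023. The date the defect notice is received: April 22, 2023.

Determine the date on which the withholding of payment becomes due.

Adding 37 calendar days to April 22, 2023 gives May 29, 2023, which is the last day of the remediation period.
The date on which the withholding of payment becomes due: May 29, 2023 + 7 days = June 5, 2023.

June 5, 2023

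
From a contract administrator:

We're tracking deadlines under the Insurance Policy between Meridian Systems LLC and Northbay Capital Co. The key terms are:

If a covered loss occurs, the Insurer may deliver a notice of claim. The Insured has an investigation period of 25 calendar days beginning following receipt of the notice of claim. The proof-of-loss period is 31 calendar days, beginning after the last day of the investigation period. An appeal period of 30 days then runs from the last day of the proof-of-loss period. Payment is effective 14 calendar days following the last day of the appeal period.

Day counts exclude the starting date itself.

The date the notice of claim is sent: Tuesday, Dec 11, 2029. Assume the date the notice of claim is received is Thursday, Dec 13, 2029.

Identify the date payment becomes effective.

Adding 25 calendar days to Dec 13, 2029 gives Jan 7, 2030, which is the last day of the investigation period.
Adding 31 calendar days to Jan 7, 2030 gives Feb 7, 2030, which is the last day of the proof-of-loss period.
The last day of the appeal period: Feb 7, 2030 + 30 days = Mar 9, 2030.
Adding 14 calendar days to Mar 9, 2030 gives Mar 23, 2030, which is the date payment becomes effective.

Mar 23, 2030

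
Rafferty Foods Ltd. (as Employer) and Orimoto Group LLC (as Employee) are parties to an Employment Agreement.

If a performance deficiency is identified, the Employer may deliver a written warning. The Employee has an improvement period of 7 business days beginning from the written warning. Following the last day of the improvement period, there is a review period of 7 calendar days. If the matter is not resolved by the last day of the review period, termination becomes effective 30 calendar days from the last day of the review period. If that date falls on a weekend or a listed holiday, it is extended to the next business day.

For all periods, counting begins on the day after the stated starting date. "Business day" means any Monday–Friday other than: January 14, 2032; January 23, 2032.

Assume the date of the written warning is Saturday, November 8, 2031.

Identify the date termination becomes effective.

December 25, 2031

The last day of the improvement period: counting 7 business days from Saturday, November 8, 2031 (Nov 10, Nov 11, Nov 12, Nov 13, Nov 14, Nov 17, Nov 18, skipping weekends) reaches Tuesday, November 18, 2031.
The last day of the review period: 7 calendar days after November 18, 2031 is November 25, 2031.
The date termination becomes effective: November 25, 2031 + 30 days = December 25, 2031. December 25, 2031 is a Thursday and is not a listed holiday, so no roll-forward applies.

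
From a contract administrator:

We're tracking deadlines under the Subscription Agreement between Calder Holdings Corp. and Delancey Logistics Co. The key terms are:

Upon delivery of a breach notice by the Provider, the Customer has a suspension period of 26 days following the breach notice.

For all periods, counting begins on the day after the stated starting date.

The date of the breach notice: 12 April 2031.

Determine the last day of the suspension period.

The last day of the suspension period: 12 April 2031 + 26 days = 8 May 2031.

8 May 2031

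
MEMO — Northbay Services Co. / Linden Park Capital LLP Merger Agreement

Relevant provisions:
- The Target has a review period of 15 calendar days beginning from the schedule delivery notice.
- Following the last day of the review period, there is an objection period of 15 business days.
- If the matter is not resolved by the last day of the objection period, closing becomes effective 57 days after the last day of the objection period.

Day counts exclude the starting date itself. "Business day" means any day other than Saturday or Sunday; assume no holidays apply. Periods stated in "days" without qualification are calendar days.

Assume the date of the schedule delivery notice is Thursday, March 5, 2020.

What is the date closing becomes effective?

Adding 15 calendar days to March 5, 2020 gives March 20, 2020, which is the last day of the review period.
The last day of the objection period: counting 15 business days from Friday, March 20, 2020 (Mar 23, Mar 24, Mar 25, Mar 26, …, Apr 8, Apr 9, Apr 10, skipping weekends) reaches Friday, April 10, 2020.
The date closing becomes effective: 57 calendar days after April 10, 2020 is June 6, 2020.

June 6, 2020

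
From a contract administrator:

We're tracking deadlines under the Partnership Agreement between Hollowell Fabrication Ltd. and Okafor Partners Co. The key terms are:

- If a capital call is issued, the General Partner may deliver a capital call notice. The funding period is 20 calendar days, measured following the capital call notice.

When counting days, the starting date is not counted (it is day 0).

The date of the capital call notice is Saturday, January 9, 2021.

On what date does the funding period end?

Adding 20 calendar days to January 9, 2021 gives January 29, 2021, which is the last day of the funding period.

January 29, 2021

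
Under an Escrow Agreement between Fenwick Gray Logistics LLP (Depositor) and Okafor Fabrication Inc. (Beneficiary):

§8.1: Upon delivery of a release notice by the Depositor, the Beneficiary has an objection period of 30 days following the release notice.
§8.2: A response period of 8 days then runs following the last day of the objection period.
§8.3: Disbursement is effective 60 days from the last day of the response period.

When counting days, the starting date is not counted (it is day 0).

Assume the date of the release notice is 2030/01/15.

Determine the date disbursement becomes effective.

2030/04/23

Adding 30 calendar days to 2030/01/15 gives 2030/02/14, which is the last day of the objection period.
The last day of the response period: 8 calendar days after 2030/02/14 is 2030/02/22.
The date disbursement becomes effective: 60 calendar days after 2030/02/22 is 2030/04/23.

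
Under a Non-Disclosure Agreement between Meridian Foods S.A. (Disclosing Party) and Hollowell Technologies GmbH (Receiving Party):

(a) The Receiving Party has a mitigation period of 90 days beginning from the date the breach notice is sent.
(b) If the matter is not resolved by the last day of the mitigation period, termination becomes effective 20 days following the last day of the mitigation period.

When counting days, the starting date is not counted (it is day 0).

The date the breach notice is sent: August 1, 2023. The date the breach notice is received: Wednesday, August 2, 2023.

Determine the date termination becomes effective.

The last day of the mitigation period: 90 calendar days after August 1, 2023 is October 30, 2023.
The date termination becomes effective: 20 calendar days after October 30, 2023 is November 19, 2023.

November 19, 2023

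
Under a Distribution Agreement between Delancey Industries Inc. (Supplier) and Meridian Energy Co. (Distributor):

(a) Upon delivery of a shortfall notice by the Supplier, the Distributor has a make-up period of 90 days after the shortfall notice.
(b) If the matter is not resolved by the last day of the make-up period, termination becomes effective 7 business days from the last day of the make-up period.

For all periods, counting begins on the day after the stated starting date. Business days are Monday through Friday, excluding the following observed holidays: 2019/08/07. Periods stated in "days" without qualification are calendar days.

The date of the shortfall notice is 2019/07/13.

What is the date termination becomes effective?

2019/10/22

The last day of the make-up period: 90 calendar days after 2019/07/13 is 2019/10/11.
The date termination becomes effective: 7 business days after Friday, 2019/10/11, skipping weekends — Oct 14, Oct 15, Oct 16, Oct 17, Oct 18, Oct 21, Oct 22 — lands on Tuesday, 2019/10/22.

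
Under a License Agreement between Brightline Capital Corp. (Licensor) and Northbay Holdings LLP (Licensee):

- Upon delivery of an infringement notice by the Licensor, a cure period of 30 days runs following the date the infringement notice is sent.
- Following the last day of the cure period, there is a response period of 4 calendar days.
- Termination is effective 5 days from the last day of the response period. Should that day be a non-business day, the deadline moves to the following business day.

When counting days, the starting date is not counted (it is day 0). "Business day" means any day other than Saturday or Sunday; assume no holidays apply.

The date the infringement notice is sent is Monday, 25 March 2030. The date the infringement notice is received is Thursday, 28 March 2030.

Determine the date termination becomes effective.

3 May 2030

Adding 30 calendar days to 25 March 2030 gives 24 April 2030, which is the last day of the cure period.
The last day of the response period: 24 April 2030 + 4 days = 28 April 2030.
The date termination becomes effective: 5 calendar days after 28 April 2030 is 3 May 2030. 3 May 2030 is a Friday, so no roll-forward applies.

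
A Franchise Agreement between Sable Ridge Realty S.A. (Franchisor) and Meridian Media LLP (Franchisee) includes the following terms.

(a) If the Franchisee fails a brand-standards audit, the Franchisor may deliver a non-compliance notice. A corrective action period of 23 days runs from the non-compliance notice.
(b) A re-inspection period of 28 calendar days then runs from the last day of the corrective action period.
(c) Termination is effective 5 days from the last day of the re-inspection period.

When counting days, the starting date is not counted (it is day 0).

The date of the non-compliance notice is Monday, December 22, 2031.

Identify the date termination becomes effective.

The last day of the corrective action period: 23 calendar days after December 22, 2031 is January 14, 2032.
Adding 28 calendar days to January 14, 2032 gives February 11, 2032, which is the last day of the re-inspection period.
The date termination becomes effective: 5 calendar days after February 11, 2032 is February 16, 2032.

February 16, 2032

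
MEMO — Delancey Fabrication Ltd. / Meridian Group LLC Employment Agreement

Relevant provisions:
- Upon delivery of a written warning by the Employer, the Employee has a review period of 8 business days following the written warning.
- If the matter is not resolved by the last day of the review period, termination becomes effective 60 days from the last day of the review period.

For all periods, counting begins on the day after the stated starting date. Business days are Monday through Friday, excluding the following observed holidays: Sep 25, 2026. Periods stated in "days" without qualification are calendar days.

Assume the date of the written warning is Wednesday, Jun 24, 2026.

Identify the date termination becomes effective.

The last day of the review period: counting 8 business days from Wednesday, Jun 24, 2026 (Jun 25, Jun 26, Jun 29, Jun 30, Jul 1, Jul 2, Jul 3, Jul 6, skipping weekends) reaches Monday, Jul 6, 2026.
Adding 60 calendar days to Jul 6, 2026 gives Sep 4, 2026, which is the date termination becomes effective.

Sep 4, 2026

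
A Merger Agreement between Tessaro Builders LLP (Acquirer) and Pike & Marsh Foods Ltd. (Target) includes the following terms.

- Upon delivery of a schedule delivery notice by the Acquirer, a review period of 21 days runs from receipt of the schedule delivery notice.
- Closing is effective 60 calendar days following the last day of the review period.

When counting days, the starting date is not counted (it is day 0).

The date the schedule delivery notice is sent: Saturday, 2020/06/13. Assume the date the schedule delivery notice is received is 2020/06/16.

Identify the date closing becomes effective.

Adding 21 calendar days to 2020/06/16 gives 2020/07/07, which is the last day of the review period.
Adding 60 calendar days to 2020/07/07 gives 2020/09/05, which is the date closing becomes effective.

2020/09/05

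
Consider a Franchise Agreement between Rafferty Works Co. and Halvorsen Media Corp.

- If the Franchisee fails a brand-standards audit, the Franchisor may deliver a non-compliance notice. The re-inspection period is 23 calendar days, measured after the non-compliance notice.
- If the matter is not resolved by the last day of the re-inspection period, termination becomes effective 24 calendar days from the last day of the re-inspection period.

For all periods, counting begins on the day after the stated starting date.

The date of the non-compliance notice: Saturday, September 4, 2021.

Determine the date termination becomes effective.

October 21, 2021

Adding 23 calendar days to September 4, 2021 gives September 27, 2021, which is the last day of the re-inspection period.
The date termination becomes effective: 24 calendar days after September 27, 2021 is October 21, 2021.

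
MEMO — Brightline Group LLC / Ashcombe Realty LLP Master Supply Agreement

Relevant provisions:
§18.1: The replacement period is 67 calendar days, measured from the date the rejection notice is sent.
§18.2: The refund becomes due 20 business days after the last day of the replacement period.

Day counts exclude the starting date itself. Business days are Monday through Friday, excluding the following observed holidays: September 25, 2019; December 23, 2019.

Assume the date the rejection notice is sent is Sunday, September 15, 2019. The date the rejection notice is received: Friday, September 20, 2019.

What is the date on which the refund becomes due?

The last day of the replacement period: September 15, 2019 + 67 days = November 21, 2019.
The date on which the refund becomes due: counting 20 business days from Thursday, November 21, 2019 (Nov 22, Nov 25, Nov 26, Nov 27, …, Dec 17, Dec 18, Dec 19, skipping weekends) reaches Thursday, December 19, 2019.

December 19, 2019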